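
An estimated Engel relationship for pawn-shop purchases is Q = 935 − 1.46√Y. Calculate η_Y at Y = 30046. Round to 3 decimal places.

-0.186

At Y = 30046: Q = 681.927.
dQ/dY = -1.46/(2√Y) = -0.00421143 at this income.
η = (dQ/dY)·(Y/Q) = -0.00421143 × (30046/681.927) = -0.186.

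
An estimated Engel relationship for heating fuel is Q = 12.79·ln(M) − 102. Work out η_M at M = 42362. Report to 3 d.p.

0.373

At M = 42362: Q = 34.265.
dQ/dM = 12.79/M = 0.000301922 at this income.
η = (dQ/dM)·(M/Q) = 0.000301922 × (42362/34.265) = 0.373.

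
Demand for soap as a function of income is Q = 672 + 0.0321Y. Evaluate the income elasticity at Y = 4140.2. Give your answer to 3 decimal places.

0.165

At Y = 4140.2: Q = 804.900.
dQ/dY = 0.0321.
η = (dQ/dY)·(Y/Q) = 0.0321 × (4140.2/804.900) = 0.165.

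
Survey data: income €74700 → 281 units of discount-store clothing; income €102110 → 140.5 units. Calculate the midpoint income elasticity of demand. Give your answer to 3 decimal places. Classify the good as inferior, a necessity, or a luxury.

ΔQ = 140.5 − 281 = -140.5; midpoint Q̄ = (281 + 140.5)/2 = 210.75.
ΔI = 102110 − 74700 = 27410; midpoint Ī = (74700 + 102110)/2 = 88405.
η = (ΔQ/Q̄) ÷ (ΔI/Ī) = (-140.5/210.75) ÷ (27410/88405) = -2.150.
η < 0 ⇒ inferior good.

-2.150 (inferior good)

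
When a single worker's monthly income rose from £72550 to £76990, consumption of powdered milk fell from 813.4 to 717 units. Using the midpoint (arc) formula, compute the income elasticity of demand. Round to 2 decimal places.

ΔQ = 717 − 813.4 = -96.4; midpoint Q̄ = (813.4 + 717)/2 = 765.2.
ΔI = 76990 − 72550 = 4440; midpoint Ī = (72550 + 76990)/2 = 74770.
η = (ΔQ/Q̄) ÷ (ΔI/Ī) = (-96.4/765.2) ÷ (4440/74770) = -2.12.

-2.12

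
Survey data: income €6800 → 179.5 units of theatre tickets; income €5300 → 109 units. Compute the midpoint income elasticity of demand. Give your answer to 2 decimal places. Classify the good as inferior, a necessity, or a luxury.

1.97 (luxury)

ΔQ = 109 − 179.5 = -70.5; midpoint Q̄ = (179.5 + 109)/2 = 144.25.
ΔI = 5300 − 6800 = -1500; midpoint Ī = (6800 + 5300)/2 = 6050.
η = (ΔQ/Q̄) ÷ (ΔI/Ī) = (-70.5/144.25) ÷ (-1500/6050) = 1.97.
η > 1 ⇒ luxury.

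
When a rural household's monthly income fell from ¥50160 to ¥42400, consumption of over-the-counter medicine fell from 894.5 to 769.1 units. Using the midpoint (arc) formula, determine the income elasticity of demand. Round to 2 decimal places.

0.90

ΔQ = 769.1 − 894.5 = -125.4; midpoint Q̄ = (894.5 + 769.1)/2 = 831.8.
ΔI = 42400 − 50160 = -7760; midpoint Ī = (50160 + 42400)/2 = 46280.
η = (ΔQ/Q̄) ÷ (ΔI/Ī) = (-125.4/831.8) ÷ (-7760/46280) = 0.90.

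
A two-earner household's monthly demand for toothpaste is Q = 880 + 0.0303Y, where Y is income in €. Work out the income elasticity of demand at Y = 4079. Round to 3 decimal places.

0.123

At Y = 4079: Q = 1003.594.
dQ/dY = 0.0303.
η = (dQ/dY)·(Y/Q) = 0.0303 × (4079/1003.594) = 0.123.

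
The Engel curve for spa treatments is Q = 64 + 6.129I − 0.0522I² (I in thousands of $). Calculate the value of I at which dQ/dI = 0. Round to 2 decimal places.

dQ/dI = 6.129 − 0.1044I.
The good is inferior where dQ/dI < 0. Setting dQ/dI = 0 gives I = 6.129 / 0.1044 = 58.71.

58.71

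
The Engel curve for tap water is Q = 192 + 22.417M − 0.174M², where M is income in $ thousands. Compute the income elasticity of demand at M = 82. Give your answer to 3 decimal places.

At M = 82: Q = 860.2180.
dQ/dM = 22.417 − 0.348M = -6.11900.
η = (dQ/dM)·(M/Q) = -6.11900 × (82/860.2180) = -0.583.

-0.583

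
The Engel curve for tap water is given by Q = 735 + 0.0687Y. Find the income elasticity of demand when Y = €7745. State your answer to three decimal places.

0.420

At Y = 7745: Q = 1267.082.
dQ/dY = 0.0687.
η = (dQ/dY)·(Y/Q) = 0.0687 × (7745/1267.082) = 0.420.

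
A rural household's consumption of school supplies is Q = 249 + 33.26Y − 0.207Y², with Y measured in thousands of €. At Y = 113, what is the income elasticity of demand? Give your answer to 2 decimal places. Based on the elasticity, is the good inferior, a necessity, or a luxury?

At Y = 113: Q = 1364.1970.
dQ/dY = 33.26 − 0.414Y = -13.52200.
η = (dQ/dY)·(Y/Q) = -13.52200 × (113/1364.1970) = -1.12.
η < 0 ⇒ inferior good.

-1.12 (inferior good)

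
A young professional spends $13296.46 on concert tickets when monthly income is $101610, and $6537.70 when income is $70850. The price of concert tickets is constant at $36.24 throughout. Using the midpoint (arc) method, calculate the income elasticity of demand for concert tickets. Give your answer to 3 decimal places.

1.911

With a constant price, Q₁ = 13296.46/36.24 = 366.900 and Q₂ = 6537.70/36.24 = 180.400 (equivalently, work directly with expenditure since P cancels).
Midpoint %ΔQ = (6537.70 − 13296.46)/9917.08 = -0.68153; midpoint %ΔI = (70850 − 101610)/86230 = -0.35672.
η = -0.68153 / -0.35672 = 1.911.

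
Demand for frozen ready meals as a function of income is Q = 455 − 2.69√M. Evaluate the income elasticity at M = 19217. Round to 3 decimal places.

At M = 19217: Q = 82.098.
dQ/dM = -2.69/(2√M) = -0.00970241 at this income.
η = (dQ/dM)·(M/Q) = -0.00970241 × (19217/82.098) = -2.271.

-2.271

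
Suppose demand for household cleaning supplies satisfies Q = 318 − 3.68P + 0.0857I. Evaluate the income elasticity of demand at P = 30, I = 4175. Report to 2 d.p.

At P = 30, I = 4175: Q = 565.398.
Holding P constant, ∂Q/∂I = 0.0857.
η_I = (∂Q/∂I)·(I/Q) = 0.0857 × (4175/565.398) = 0.63.

0.63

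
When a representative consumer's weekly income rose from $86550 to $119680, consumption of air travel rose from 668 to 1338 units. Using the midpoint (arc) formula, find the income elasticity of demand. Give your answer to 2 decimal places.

ΔQ = 1338 − 668 = 670; midpoint Q̄ = (668 + 1338)/2 = 1003.
ΔI = 119680 − 86550 = 33130; midpoint Ī = (86550 + 119680)/2 = 103115.
η = (ΔQ/Q̄) ÷ (ΔI/Ī) = (670/1003) ÷ (33130/103115) = 2.08.

2.08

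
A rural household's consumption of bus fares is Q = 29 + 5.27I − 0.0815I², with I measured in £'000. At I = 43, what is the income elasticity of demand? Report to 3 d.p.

At I = 43: Q = 104.9165.
dQ/dI = 5.27 − 0.163I = -1.73900.
η = (dQ/dI)·(I/Q) = -1.73900 × (43/104.9165) = -0.713.

-0.713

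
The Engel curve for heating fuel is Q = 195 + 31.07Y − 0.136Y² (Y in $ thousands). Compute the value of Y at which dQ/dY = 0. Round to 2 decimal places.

114.23

dQ/dY = 31.07 − 0.272Y.
The good is inferior where dQ/dY < 0. Setting dQ/dY = 0 gives Y = 31.07 / 0.272 = 114.23.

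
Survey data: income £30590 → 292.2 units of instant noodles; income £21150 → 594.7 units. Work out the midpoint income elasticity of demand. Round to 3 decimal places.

ΔQ = 594.7 − 292.2 = 302.5; midpoint Q̄ = (292.2 + 594.7)/2 = 443.45.
ΔI = 21150 − 30590 = -9440; midpoint Ī = (30590 + 21150)/2 = 25870.
η = (ΔQ/Q̄) ÷ (ΔI/Ī) = (302.5/443.45) ÷ (-9440/25870) = -1.869.

-1.869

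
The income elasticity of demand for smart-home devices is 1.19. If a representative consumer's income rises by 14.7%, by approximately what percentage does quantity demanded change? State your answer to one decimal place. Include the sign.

17.5%

%ΔQ ≈ η × %ΔI = 1.19 × 14.7% = 17.5%.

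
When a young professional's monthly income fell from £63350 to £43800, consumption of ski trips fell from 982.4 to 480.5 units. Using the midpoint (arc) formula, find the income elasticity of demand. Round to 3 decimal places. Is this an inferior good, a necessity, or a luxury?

ΔQ = 480.5 − 982.4 = -501.9; midpoint Q̄ = (982.4 + 480.5)/2 = 731.45.
ΔI = 43800 − 63350 = -19550; midpoint Ī = (63350 + 43800)/2 = 53575.
η = (ΔQ/Q̄) ÷ (ΔI/Ī) = (-501.9/731.45) ÷ (-19550/53575) = 1.880.
η > 1 ⇒ luxury.

1.880 (luxury)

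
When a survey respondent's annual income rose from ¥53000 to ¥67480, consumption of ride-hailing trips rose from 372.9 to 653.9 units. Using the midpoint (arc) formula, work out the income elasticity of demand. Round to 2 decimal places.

2.28

ΔQ = 653.9 − 372.9 = 281; midpoint Q̄ = (372.9 + 653.9)/2 = 513.4.
ΔI = 67480 − 53000 = 14480; midpoint Ī = (53000 + 67480)/2 = 60240.
η = (ΔQ/Q̄) ÷ (ΔI/Ī) = (281/513.4) ÷ (14480/60240) = 2.28.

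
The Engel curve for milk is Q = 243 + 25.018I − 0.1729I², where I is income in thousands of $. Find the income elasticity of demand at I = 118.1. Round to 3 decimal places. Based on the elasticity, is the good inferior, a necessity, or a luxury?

At I = 118.1: Q = 786.0840.
dQ/dI = 25.018 − 0.3458I = -15.82098.
η = (dQ/dI)·(I/Q) = -15.82098 × (118.1/786.0840) = -2.377.
η < 0 ⇒ inferior good.

-2.377 (inferior good)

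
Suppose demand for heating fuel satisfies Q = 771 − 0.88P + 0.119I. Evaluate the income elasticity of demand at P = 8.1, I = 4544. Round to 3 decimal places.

0.414

At P = 8.1, I = 4544: Q = 1304.608.
Holding P constant, ∂Q/∂I = 0.119.
η_I = (∂Q/∂I)·(I/Q) = 0.119 × (4544/1304.608) = 0.414.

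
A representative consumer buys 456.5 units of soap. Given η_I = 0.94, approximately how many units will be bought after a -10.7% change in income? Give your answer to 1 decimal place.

410.6

%ΔQ ≈ η × %ΔI = 0.94 × (-10.7%) = -10.058%.
New Q ≈ 456.5 × (1 − 0.10058) = 410.6.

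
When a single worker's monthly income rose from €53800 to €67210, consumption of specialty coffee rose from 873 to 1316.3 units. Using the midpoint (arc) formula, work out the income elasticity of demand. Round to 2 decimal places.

1.83

ΔQ = 1316.3 − 873 = 443.3; midpoint Q̄ = (873 + 1316.3)/2 = 1094.65.
ΔI = 67210 − 53800 = 13410; midpoint Ī = (53800 + 67210)/2 = 60505.
η = (ΔQ/Q̄) ÷ (ΔI/Ī) = (443.3/1094.65) ÷ (13410/60505) = 1.83.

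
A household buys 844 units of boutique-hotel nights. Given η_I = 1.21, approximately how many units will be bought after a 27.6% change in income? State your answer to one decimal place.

1125.9

%ΔQ ≈ η × %ΔI = 1.21 × 27.6% = 33.396%.
New Q ≈ 844 × (1 + 0.33396) = 1125.9.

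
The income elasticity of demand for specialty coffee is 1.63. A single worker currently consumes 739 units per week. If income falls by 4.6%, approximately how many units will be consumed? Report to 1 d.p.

%ΔQ ≈ η × %ΔI = 1.63 × (-4.6%) = -7.498%.
New Q ≈ 739 × (1 − 0.07498) = 683.6.

683.6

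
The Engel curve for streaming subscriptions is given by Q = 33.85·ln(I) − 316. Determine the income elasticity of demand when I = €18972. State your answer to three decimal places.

At I = 18972: Q = 17.447.
dQ/dI = 33.85/I = 0.00178421 at this income.
η = (dQ/dI)·(I/Q) = 0.00178421 × (18972/17.447) = 1.940.

1.940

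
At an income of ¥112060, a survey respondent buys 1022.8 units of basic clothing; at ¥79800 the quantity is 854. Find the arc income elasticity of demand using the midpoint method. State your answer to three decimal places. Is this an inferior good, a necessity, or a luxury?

ΔQ = 854 − 1022.8 = -168.8; midpoint Q̄ = (1022.8 + 854)/2 = 938.4.
ΔI = 79800 − 112060 = -32260; midpoint Ī = (112060 + 79800)/2 = 95930.
η = (ΔQ/Q̄) ÷ (ΔI/Ī) = (-168.8/938.4) ÷ (-32260/95930) = 0.535.
0 < η < 1 ⇒ necessity.

0.535 (necessity)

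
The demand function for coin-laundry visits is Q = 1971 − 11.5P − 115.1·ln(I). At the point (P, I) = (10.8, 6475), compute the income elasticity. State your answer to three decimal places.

-0.138

At P = 10.8, I = 6475: Q = 836.716.
Holding P constant, ∂Q/∂I = -115.1/I = -0.0177761.
η_I = (∂Q/∂I)·(I/Q) = -0.0177761 × (6475/836.716) = -0.138.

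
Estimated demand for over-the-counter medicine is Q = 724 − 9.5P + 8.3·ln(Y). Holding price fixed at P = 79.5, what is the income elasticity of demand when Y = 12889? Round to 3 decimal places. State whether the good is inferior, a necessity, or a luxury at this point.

0.175 (necessity)

At P = 79.5, Y = 12889: Q = 47.302.
Holding P constant, ∂Q/∂Y = 8.3/Y = 0.00064396.
η_Y = (∂Q/∂Y)·(Y/Q) = 0.00064396 × (12889/47.302) = 0.175.
Since 0 < η < 1, this is a necessity.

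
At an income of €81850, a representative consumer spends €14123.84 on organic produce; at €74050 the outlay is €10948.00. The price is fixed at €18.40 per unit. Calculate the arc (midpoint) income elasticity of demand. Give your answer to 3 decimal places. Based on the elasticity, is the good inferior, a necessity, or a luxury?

With a constant price, Q₁ = 14123.84/18.40 = 767.600 and Q₂ = 10948.00/18.40 = 595.000 (equivalently, work directly with expenditure since P cancels).
Midpoint %ΔQ = (10948.00 − 14123.84)/12535.92 = -0.25334; midpoint %ΔI = (74050 − 81850)/77950 = -0.10006.
η = -0.25334 / -0.10006 = 2.532.
η > 1 ⇒ luxury.

2.532 (luxury)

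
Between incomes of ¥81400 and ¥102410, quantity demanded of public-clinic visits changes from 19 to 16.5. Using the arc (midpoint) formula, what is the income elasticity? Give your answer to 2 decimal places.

-0.62

ΔQ = 16.5 − 19 = -2.5; midpoint Q̄ = (19 + 16.5)/2 = 17.75.
ΔI = 102410 − 81400 = 21010; midpoint Ī = (81400 + 102410)/2 = 91905.
η = (ΔQ/Q̄) ÷ (ΔI/Ī) = (-2.5/17.75) ÷ (21010/91905) = -0.62.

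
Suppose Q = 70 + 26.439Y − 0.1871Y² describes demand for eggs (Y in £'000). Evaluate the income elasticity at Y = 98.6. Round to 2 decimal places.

At Y = 98.6: Q = 857.9067.
dQ/dY = 26.439 − 0.3742Y = -10.45712.
η = (dQ/dY)·(Y/Q) = -10.45712 × (98.6/857.9067) = -1.20.

-1.20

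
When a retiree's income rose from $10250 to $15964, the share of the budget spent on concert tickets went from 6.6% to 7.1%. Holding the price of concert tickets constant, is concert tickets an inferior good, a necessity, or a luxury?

luxury

The budget share rises as income rises, so η > 1.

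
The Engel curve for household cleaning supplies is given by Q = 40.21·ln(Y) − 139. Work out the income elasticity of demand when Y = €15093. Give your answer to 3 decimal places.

0.162

At Y = 15093: Q = 247.900.
dQ/dY = 40.21/Y = 0.00266415 at this income.
η = (dQ/dY)·(Y/Q) = 0.00266415 × (15093/247.900) = 0.162.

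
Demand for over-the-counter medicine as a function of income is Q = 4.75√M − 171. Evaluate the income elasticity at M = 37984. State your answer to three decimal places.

At M = 37984: Q = 754.751.
dQ/dM = 4.75/(2√M) = 0.0121861 at this income.
η = (dQ/dM)·(M/Q) = 0.0121861 × (37984/754.751) = 0.613.

0.613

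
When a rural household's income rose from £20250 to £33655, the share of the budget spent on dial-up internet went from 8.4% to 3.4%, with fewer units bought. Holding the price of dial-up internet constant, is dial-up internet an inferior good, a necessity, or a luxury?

inferior good

Quantity demanded falls as income rises, so η < 0.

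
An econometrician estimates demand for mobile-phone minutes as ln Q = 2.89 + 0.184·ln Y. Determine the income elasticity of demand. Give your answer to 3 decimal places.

In a log-linear demand, the coefficient on ln Y is the income elasticity.
So η = 0.184.

0.184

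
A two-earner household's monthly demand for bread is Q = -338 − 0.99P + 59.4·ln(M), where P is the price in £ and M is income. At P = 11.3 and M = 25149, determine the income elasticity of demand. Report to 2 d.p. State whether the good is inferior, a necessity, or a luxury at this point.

0.24 (necessity)

At P = 11.3, M = 25149: Q = 252.688.
Holding P constant, ∂Q/∂M = 59.4/M = 0.00236192.
η_M = (∂Q/∂M)·(M/Q) = 0.00236192 × (25149/252.688) = 0.24.
Since 0 < η < 1, this is a necessity.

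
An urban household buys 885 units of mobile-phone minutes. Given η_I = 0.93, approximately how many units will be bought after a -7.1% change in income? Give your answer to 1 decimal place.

%ΔQ ≈ η × %ΔI = 0.93 × (-7.1%) = -6.603%.
New Q ≈ 885 × (1 − 0.06603) = 826.6.

826.6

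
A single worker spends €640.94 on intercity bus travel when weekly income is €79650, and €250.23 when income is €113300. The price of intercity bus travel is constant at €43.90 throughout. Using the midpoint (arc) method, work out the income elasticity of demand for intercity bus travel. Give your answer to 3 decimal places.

With a constant price, Q₁ = 640.94/43.90 = 14.600 and Q₂ = 250.23/43.90 = 5.700 (equivalently, work directly with expenditure since P cancels).
Midpoint %ΔQ = (250.23 − 640.94)/445.59 = -0.87685; midpoint %ΔI = (113300 − 79650)/96475 = 0.34880.
η = -0.87685 / 0.34880 = -2.514.

-2.514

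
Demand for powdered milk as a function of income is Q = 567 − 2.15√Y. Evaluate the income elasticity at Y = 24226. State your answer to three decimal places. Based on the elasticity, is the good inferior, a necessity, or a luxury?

-0.720 (inferior good)

At Y = 24226: Q = 232.359.
dQ/dY = -2.15/(2√Y) = -0.00690665 at this income.
η = (dQ/dY)·(Y/Q) = -0.00690665 × (24226/232.359) = -0.720.
Since η < 0, the good is an inferior good.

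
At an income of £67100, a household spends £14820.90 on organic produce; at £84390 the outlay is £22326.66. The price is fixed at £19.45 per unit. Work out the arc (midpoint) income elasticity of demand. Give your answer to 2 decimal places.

With a constant price, Q₁ = 14820.90/19.45 = 762.000 and Q₂ = 22326.66/19.45 = 1147.900 (equivalently, work directly with expenditure since P cancels).
Midpoint %ΔQ = (22326.66 − 14820.90)/18573.78 = 0.40411; midpoint %ΔI = (84390 − 67100)/75745 = 0.22827.
η = 0.40411 / 0.22827 = 1.77.

1.77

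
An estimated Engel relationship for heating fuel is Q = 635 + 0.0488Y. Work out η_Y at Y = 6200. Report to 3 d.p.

At Y = 6200: Q = 937.560.
dQ/dY = 0.0488.
η = (dQ/dY)·(Y/Q) = 0.0488 × (6200/937.560) = 0.323.

0.323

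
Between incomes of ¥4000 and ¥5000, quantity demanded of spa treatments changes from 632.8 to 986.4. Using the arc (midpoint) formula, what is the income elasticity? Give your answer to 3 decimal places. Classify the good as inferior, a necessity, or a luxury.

ΔQ = 986.4 − 632.8 = 353.6; midpoint Q̄ = (632.8 + 986.4)/2 = 809.6.
ΔI = 5000 − 4000 = 1000; midpoint Ī = (4000 + 5000)/2 = 4500.
η = (ΔQ/Q̄) ÷ (ΔI/Ī) = (353.6/809.6) ÷ (1000/4500) = 1.965.
η > 1 ⇒ luxury.

1.965 (luxury)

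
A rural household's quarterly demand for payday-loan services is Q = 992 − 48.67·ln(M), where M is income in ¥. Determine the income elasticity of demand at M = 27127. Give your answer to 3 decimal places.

At M = 27127: Q = 495.163.
dQ/dM = -48.67/M = -0.00179415 at this income.
η = (dQ/dM)·(M/Q) = -0.00179415 × (27127/495.163) = -0.098.

-0.098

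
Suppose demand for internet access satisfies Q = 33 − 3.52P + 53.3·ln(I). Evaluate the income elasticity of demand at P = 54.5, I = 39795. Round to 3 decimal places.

0.131

At P = 54.5, I = 39795: Q = 405.687.
Holding P constant, ∂Q/∂I = 53.3/I = 0.00133936.
η_I = (∂Q/∂I)·(I/Q) = 0.00133936 × (39795/405.687) = 0.131.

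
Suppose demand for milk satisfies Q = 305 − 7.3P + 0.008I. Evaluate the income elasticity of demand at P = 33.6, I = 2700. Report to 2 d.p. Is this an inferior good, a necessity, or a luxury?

0.27 (necessity)

At P = 33.6, I = 2700: Q = 81.320.
Holding P constant, ∂Q/∂I = 0.008.
η_I = (∂Q/∂I)·(I/Q) = 0.008 × (2700/81.320) = 0.27.
Since 0 < η < 1, this is a necessity.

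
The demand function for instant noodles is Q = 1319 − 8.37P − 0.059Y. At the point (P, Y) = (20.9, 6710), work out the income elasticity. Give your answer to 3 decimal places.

At P = 20.9, Y = 6710: Q = 748.177.
Holding P constant, ∂Q/∂Y = −0.059.
η_Y = (∂Q/∂Y)·(Y/Q) = -0.059 × (6710/748.177) = -0.529.

-0.529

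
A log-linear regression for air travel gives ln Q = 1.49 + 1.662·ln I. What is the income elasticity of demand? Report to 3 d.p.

In a log-linear demand, the coefficient on ln I is the income elasticity.
So η = 1.662.

1.662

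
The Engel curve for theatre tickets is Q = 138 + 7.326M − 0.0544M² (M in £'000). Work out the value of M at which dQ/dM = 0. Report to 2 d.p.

dQ/dM = 7.326 − 0.1088M.
The good is inferior where dQ/dM < 0. Setting dQ/dM = 0 gives M = 7.326 / 0.1088 = 67.33.

67.33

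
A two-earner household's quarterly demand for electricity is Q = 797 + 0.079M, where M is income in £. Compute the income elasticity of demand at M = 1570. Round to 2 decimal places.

0.13

At M = 1570: Q = 921.030.
dQ/dM = 0.079.
η = (dQ/dM)·(M/Q) = 0.079 × (1570/921.030) = 0.13.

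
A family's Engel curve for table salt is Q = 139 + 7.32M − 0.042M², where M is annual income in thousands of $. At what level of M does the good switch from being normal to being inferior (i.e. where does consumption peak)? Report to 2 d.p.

87.14

dQ/dM = 7.32 − 0.084M.
The good is inferior where dQ/dM < 0. Setting dQ/dM = 0 gives M = 7.32 / 0.084 = 87.14.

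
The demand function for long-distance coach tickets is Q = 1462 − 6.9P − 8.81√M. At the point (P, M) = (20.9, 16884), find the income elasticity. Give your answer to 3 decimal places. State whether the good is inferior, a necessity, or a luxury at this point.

-3.308 (inferior good)

At P = 20.9, M = 16884: Q = 173.032.
Holding P constant, ∂Q/∂M = -8.81/(2√M) = -0.0339007.
η_M = (∂Q/∂M)·(M/Q) = -0.0339007 × (16884/173.032) = -3.308.
Since η < 0, this is an inferior good.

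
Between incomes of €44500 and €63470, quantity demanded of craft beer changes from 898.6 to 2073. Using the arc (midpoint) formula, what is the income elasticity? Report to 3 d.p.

ΔQ = 2073 − 898.6 = 1174.4; midpoint Q̄ = (898.6 + 2073)/2 = 1485.8.
ΔI = 63470 − 44500 = 18970; midpoint Ī = (44500 + 63470)/2 = 53985.
η = (ΔQ/Q̄) ÷ (ΔI/Ī) = (1174.4/1485.8) ÷ (18970/53985) = 2.249.

2.249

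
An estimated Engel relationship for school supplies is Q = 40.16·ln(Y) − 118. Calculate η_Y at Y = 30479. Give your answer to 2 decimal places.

0.14

At Y = 30479: Q = 296.644.
dQ/dY = 40.16/Y = 0.00131763 at this income.
η = (dQ/dY)·(Y/Q) = 0.00131763 × (30479/296.644) = 0.14.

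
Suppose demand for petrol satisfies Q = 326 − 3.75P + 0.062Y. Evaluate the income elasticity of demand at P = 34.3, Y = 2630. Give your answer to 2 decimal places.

0.45

At P = 34.3, Y = 2630: Q = 360.435.
Holding P constant, ∂Q/∂Y = 0.062.
η_Y = (∂Q/∂Y)·(Y/Q) = 0.062 × (2630/360.435) = 0.45.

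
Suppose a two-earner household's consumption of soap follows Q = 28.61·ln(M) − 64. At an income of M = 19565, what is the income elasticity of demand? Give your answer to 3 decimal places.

0.131

At M = 19565: Q = 218.710.
dQ/dM = 28.61/M = 0.00146231 at this income.
η = (dQ/dM)·(M/Q) = 0.00146231 × (19565/218.710) = 0.131.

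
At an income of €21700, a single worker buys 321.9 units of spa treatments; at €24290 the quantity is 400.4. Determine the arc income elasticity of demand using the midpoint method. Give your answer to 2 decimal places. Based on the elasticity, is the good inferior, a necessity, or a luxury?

1.93 (luxury)

ΔQ = 400.4 − 321.9 = 78.5; midpoint Q̄ = (321.9 + 400.4)/2 = 361.15.
ΔI = 24290 − 21700 = 2590; midpoint Ī = (21700 + 24290)/2 = 22995.
η = (ΔQ/Q̄) ÷ (ΔI/Ī) = (78.5/361.15) ÷ (2590/22995) = 1.93.
η > 1 ⇒ luxury.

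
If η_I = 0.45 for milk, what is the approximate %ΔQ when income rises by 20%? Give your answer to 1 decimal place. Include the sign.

9.0%

%ΔQ ≈ η × %ΔI = 0.45 × 20% = 9.0%.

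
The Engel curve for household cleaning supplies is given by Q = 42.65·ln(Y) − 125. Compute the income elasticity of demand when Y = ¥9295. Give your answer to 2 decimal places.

0.16

At Y = 9295: Q = 264.703.
dQ/dY = 42.65/Y = 0.00458849 at this income.
η = (dQ/dY)·(Y/Q) = 0.00458849 × (9295/264.703) = 0.16.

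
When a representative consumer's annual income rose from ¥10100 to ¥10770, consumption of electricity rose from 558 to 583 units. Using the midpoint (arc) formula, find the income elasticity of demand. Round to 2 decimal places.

ΔQ = 583 − 558 = 25; midpoint Q̄ = (558 + 583)/2 = 570.5.
ΔI = 10770 − 10100 = 670; midpoint Ī = (10100 + 10770)/2 = 10435.
η = (ΔQ/Q̄) ÷ (ΔI/Ī) = (25/570.5) ÷ (670/10435) = 0.68.

0.68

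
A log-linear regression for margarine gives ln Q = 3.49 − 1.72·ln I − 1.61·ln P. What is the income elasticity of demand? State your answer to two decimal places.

-1.72

In a log-linear demand, the coefficient on ln I is the income elasticity.
So η = -1.72.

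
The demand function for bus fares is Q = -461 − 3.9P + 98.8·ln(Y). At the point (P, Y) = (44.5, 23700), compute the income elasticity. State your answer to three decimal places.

At P = 44.5, Y = 23700: Q = 360.685.
Holding P constant, ∂Q/∂Y = 98.8/Y = 0.00416878.
η_Y = (∂Q/∂Y)·(Y/Q) = 0.00416878 × (23700/360.685) = 0.274.

0.274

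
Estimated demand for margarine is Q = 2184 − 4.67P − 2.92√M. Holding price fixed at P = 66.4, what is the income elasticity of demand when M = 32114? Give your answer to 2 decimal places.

At P = 66.4, M = 32114: Q = 1350.637.
Holding P constant, ∂Q/∂M = -2.92/(2√M) = -0.00814715.
η_M = (∂Q/∂M)·(M/Q) = -0.00814715 × (32114/1350.637) = -0.19.

-0.19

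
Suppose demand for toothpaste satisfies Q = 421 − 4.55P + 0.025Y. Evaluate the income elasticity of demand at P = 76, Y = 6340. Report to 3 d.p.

At P = 76, Y = 6340: Q = 233.700.
Holding P constant, ∂Q/∂Y = 0.025.
η_Y = (∂Q/∂Y)·(Y/Q) = 0.025 × (6340/233.700) = 0.678.

0.678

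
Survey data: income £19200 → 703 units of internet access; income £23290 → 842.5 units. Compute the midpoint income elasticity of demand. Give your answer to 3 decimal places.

0.938

ΔQ = 842.5 − 703 = 139.5; midpoint Q̄ = (703 + 842.5)/2 = 772.75.
ΔI = 23290 − 19200 = 4090; midpoint Ī = (19200 + 23290)/2 = 21245.
η = (ΔQ/Q̄) ÷ (ΔI/Ī) = (139.5/772.75) ÷ (4090/21245) = 0.938.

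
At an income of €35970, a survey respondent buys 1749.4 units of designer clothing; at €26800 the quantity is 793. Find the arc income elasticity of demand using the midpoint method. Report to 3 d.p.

ΔQ = 793 − 1749.4 = -956.4; midpoint Q̄ = (1749.4 + 793)/2 = 1271.2.
ΔI = 26800 − 35970 = -9170; midpoint Ī = (35970 + 26800)/2 = 31385.
η = (ΔQ/Q̄) ÷ (ΔI/Ī) = (-956.4/1271.2) ÷ (-9170/31385) = 2.575.

2.575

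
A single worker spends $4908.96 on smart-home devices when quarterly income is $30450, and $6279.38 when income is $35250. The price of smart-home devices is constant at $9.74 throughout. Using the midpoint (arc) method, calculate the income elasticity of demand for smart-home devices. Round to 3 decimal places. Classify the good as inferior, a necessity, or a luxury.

1.677 (luxury)

With a constant price, Q₁ = 4908.96/9.74 = 504.000 and Q₂ = 6279.38/9.74 = 644.700 (equivalently, work directly with expenditure since P cancels).
Midpoint %ΔQ = (6279.38 − 4908.96)/5594.17 = 0.24497; midpoint %ΔI = (35250 − 30450)/32850 = 0.14612.
η = 0.24497 / 0.14612 = 1.677.
η > 1 ⇒ luxury.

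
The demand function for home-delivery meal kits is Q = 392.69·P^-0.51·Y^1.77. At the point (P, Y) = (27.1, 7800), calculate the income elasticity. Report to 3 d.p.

1.770

For a multiplicative demand Q = A·P^α·Y^β, the income elasticity is β everywhere.
Here β = 1.77, so η = 1.770.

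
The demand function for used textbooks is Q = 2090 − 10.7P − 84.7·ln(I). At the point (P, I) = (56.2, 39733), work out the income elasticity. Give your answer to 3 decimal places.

-0.143

At P = 56.2, I = 39733: Q = 591.692.
Holding P constant, ∂Q/∂I = -84.7/I = -0.00213173.
η_I = (∂Q/∂I)·(I/Q) = -0.00213173 × (39733/591.692) = -0.143.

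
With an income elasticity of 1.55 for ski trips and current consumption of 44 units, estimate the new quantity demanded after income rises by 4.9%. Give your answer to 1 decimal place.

%ΔQ ≈ η × %ΔI = 1.55 × 4.9% = 7.595%.
New Q ≈ 44 × (1 + 0.07595) = 47.3.

47.3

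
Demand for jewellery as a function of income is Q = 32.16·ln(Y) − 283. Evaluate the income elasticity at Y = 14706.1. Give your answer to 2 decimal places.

At Y = 14706.1: Q = 25.608.
dQ/dY = 32.16/Y = 0.00218685 at this income.
η = (dQ/dY)·(Y/Q) = 0.00218685 × (14706.1/25.608) = 1.26.

1.26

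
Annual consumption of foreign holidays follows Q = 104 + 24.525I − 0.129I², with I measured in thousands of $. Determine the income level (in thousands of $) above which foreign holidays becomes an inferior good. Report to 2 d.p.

dQ/dI = 24.525 − 0.258I.
The good is inferior where dQ/dI < 0. Setting dQ/dI = 0 gives I = 24.525 / 0.258 = 95.06.

95.06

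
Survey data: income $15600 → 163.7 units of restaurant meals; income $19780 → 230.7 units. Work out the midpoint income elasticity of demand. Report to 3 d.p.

ΔQ = 230.7 − 163.7 = 67; midpoint Q̄ = (163.7 + 230.7)/2 = 197.2.
ΔI = 19780 − 15600 = 4180; midpoint Ī = (15600 + 19780)/2 = 17690.
η = (ΔQ/Q̄) ÷ (ΔI/Ī) = (67/197.2) ÷ (4180/17690) = 1.438.

1.438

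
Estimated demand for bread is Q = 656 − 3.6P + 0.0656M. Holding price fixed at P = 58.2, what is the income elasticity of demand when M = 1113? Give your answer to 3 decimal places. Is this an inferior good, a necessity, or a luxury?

At P = 58.2, M = 1113: Q = 519.493.
Holding P constant, ∂Q/∂M = 0.0656.
η_M = (∂Q/∂M)·(M/Q) = 0.0656 × (1113/519.493) = 0.141.
Since 0 < η < 1, this is a necessity.

0.141 (necessity)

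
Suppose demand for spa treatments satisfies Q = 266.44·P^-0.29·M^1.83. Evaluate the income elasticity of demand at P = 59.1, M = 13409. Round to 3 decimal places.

For a multiplicative demand Q = A·P^α·M^β, the income elasticity is β everywhere.
Here β = 1.83, so η = 1.830.

1.830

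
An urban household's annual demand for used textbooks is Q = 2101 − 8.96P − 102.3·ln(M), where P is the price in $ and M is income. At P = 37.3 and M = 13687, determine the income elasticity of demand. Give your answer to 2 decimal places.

At P = 37.3, M = 13687: Q = 792.466.
Holding P constant, ∂Q/∂M = -102.3/M = -0.00747425.
η_M = (∂Q/∂M)·(M/Q) = -0.00747425 × (13687/792.466) = -0.13.

-0.13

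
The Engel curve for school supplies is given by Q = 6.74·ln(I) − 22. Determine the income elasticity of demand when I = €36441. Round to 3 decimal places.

0.138

At I = 36441: Q = 48.793.
dQ/dI = 6.74/I = 0.000184957 at this income.
η = (dQ/dI)·(I/Q) = 0.000184957 × (36441/48.793) = 0.138.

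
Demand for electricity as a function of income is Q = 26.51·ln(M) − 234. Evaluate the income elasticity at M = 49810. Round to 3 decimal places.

0.503

At M = 49810: Q = 52.731.
dQ/dM = 26.51/M = 0.000532222 at this income.
η = (dQ/dM)·(M/Q) = 0.000532222 × (49810/52.731) = 0.503.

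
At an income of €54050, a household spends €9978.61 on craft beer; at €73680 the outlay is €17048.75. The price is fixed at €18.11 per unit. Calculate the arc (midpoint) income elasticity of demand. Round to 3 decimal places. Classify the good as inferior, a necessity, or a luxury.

1.702 (luxury)

With a constant price, Q₁ = 9978.61/18.11 = 551.000 and Q₂ = 17048.75/18.11 = 941.400 (equivalently, work directly with expenditure since P cancels).
Midpoint %ΔQ = (17048.75 − 9978.61)/13513.68 = 0.52318; midpoint %ΔI = (73680 − 54050)/63865 = 0.30737.
η = 0.52318 / 0.30737 = 1.702.
η > 1 ⇒ luxury.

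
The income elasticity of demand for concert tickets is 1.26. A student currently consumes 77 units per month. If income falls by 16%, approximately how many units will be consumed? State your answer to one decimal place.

61.5

%ΔQ ≈ η × %ΔI = 1.26 × (-16%) = -20.16%.
New Q ≈ 77 × (1 − 0.2016) = 61.5.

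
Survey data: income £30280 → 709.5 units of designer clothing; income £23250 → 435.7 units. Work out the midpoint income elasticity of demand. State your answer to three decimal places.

ΔQ = 435.7 − 709.5 = -273.8; midpoint Q̄ = (709.5 + 435.7)/2 = 572.6.
ΔI = 23250 − 30280 = -7030; midpoint Ī = (30280 + 23250)/2 = 26765.
η = (ΔQ/Q̄) ÷ (ΔI/Ī) = (-273.8/572.6) ÷ (-7030/26765) = 1.821.

1.821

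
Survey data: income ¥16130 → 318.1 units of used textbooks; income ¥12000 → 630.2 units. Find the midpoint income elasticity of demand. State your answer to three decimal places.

-2.242

ΔQ = 630.2 − 318.1 = 312.1; midpoint Q̄ = (318.1 + 630.2)/2 = 474.15.
ΔI = 12000 − 16130 = -4130; midpoint Ī = (16130 + 12000)/2 = 14065.
η = (ΔQ/Q̄) ÷ (ΔI/Ī) = (312.1/474.15) ÷ (-4130/14065) = -2.242.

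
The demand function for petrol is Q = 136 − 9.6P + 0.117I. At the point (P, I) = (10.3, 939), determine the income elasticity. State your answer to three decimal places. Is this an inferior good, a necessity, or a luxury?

0.747 (necessity)

At P = 10.3, I = 939: Q = 146.983.
Holding P constant, ∂Q/∂I = 0.117.
η_I = (∂Q/∂I)·(I/Q) = 0.117 × (939/146.983) = 0.747.
Since 0 < η < 1, this is a necessity.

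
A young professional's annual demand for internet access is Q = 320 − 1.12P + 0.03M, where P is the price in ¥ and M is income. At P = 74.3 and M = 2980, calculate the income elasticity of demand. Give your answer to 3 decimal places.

0.274

At P = 74.3, M = 2980: Q = 326.184.
Holding P constant, ∂Q/∂M = 0.03.
η_M = (∂Q/∂M)·(M/Q) = 0.03 × (2980/326.184) = 0.274.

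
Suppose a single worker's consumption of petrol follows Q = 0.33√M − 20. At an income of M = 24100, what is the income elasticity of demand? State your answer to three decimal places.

0.820

At M = 24100: Q = 31.230.
dQ/dM = 0.33/(2√M) = 0.00106286 at this income.
η = (dQ/dM)·(M/Q) = 0.00106286 × (24100/31.230) = 0.820.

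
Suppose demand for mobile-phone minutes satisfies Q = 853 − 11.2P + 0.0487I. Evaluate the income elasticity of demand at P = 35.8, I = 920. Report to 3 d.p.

At P = 35.8, I = 920: Q = 496.844.
Holding P constant, ∂Q/∂I = 0.0487.
η_I = (∂Q/∂I)·(I/Q) = 0.0487 × (920/496.844) = 0.090.

0.090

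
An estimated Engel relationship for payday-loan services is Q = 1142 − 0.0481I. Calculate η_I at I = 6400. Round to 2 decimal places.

At I = 6400: Q = 834.160.
dQ/dI = −0.0481.
η = (dQ/dI)·(I/Q) = -0.0481 × (6400/834.160) = -0.37.

-0.37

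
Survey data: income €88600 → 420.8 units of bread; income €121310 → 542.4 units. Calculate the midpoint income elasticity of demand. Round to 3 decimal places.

ΔQ = 542.4 − 420.8 = 121.6; midpoint Q̄ = (420.8 + 542.4)/2 = 481.6.
ΔI = 121310 − 88600 = 32710; midpoint Ī = (88600 + 121310)/2 = 104955.
η = (ΔQ/Q̄) ÷ (ΔI/Ī) = (121.6/481.6) ÷ (32710/104955) = 0.810.

0.810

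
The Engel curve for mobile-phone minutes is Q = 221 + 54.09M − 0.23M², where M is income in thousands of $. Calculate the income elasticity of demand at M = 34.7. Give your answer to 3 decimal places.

0.727

At M = 34.7: Q = 1820.9823.
dQ/dM = 54.09 − 0.46M = 38.12800.
η = (dQ/dM)·(M/Q) = 38.12800 × (34.7/1820.9823) = 0.727.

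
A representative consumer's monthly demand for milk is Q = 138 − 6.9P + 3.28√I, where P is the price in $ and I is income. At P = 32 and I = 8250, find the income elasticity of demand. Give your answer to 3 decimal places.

0.692

At P = 32, I = 8250: Q = 215.121.
Holding P constant, ∂Q/∂I = 3.28/(2√I) = 0.0180558.
η_I = (∂Q/∂I)·(I/Q) = 0.0180558 × (8250/215.121) = 0.692.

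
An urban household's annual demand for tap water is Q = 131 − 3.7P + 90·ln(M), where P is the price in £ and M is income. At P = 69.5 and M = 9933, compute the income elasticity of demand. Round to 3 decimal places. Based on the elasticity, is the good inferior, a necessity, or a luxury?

0.128 (necessity)

At P = 69.5, M = 9933: Q = 702.176.
Holding P constant, ∂Q/∂M = 90/M = 0.00906071.
η_M = (∂Q/∂M)·(M/Q) = 0.00906071 × (9933/702.176) = 0.128.
Since 0 < η < 1, this is a necessity.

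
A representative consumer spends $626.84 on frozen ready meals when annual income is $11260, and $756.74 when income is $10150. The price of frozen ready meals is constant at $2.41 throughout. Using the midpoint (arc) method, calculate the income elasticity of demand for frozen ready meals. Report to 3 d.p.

-1.811

With a constant price, Q₁ = 626.84/2.41 = 260.100 and Q₂ = 756.74/2.41 = 314.000 (equivalently, work directly with expenditure since P cancels).
Midpoint %ΔQ = (756.74 − 626.84)/691.79 = 0.18777; midpoint %ΔI = (10150 − 11260)/10705 = -0.10369.
η = 0.18777 / -0.10369 = -1.811.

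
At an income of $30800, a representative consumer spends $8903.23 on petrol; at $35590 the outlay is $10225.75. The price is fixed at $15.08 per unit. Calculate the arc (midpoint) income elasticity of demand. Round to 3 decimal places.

0.958

With a constant price, Q₁ = 8903.23/15.08 = 590.400 and Q₂ = 10225.75/15.08 = 678.100 (equivalently, work directly with expenditure since P cancels).
Midpoint %ΔQ = (10225.75 − 8903.23)/9564.49 = 0.13827; midpoint %ΔI = (35590 − 30800)/33195 = 0.14430.
η = 0.13827 / 0.14430 = 0.958.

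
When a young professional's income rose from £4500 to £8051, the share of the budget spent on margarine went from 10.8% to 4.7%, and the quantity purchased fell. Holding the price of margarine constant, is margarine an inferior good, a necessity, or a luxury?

Quantity demanded falls as income rises, so η < 0.

inferior good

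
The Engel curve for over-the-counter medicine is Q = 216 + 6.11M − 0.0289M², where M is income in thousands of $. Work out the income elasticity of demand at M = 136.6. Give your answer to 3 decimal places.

-0.477

At M = 136.6: Q = 511.3647.
dQ/dM = 6.11 − 0.0578M = -1.78548.
η = (dQ/dM)·(M/Q) = -1.78548 × (136.6/511.3647) = -0.477.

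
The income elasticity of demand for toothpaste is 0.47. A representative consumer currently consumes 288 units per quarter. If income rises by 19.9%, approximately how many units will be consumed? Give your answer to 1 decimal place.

%ΔQ ≈ η × %ΔI = 0.47 × 19.9% = 9.353%.
New Q ≈ 288 × (1 + 0.09353) = 314.9.

314.9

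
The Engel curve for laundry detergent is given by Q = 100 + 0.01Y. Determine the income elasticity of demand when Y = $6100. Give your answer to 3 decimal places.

0.379

At Y = 6100: Q = 161.000.
dQ/dY = 0.01.
η = (dQ/dY)·(Y/Q) = 0.01 × (6100/161.000) = 0.379.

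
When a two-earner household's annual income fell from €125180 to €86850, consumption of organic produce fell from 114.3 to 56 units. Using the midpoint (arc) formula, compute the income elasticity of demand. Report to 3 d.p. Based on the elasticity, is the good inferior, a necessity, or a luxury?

ΔQ = 56 − 114.3 = -58.3; midpoint Q̄ = (114.3 + 56)/2 = 85.15.
ΔI = 86850 − 125180 = -38330; midpoint Ī = (125180 + 86850)/2 = 106015.
η = (ΔQ/Q̄) ÷ (ΔI/Ī) = (-58.3/85.15) ÷ (-38330/106015) = 1.894.
η > 1 ⇒ luxury.

1.894 (luxury)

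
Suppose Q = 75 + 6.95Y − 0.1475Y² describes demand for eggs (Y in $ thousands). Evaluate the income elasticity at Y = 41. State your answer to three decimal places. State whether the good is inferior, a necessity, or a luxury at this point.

At Y = 41: Q = 112.0025.
dQ/dY = 6.95 − 0.295Y = -5.14500.
η = (dQ/dY)·(Y/Q) = -5.14500 × (41/112.0025) = -1.883.
η < 0 ⇒ inferior good.

-1.883 (inferior good)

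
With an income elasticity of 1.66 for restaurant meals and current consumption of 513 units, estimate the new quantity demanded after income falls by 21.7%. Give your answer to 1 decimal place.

%ΔQ ≈ η × %ΔI = 1.66 × (-21.7%) = -36.022%.
New Q ≈ 513 × (1 − 0.36022) = 328.2.

328.2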